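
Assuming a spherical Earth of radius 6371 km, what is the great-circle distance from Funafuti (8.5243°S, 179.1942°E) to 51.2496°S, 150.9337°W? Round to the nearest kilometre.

5480 km

Δλ = -150.9337 − 179.1942 = -330.1279°; wrapped into (−180°, 180°]: 29.8721°.
Δφ = -51.2496 − -8.5243 = -42.7253°.
a = sin²(Δφ/2) + cos φ₁ · cos φ₂ · sin²(Δλ/2) = 0.173814.
c = 2·atan2(√a, √(1−a)) = 0.86009 rad → d = 6371·c ≈ 5479.61 km.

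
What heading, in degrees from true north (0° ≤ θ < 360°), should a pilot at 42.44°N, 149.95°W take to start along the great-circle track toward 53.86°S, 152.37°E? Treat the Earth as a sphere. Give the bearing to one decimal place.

211.6°

Δλ = 152.37 − -149.95 = 302.32°; wrapped into (−180°, 180°]: -57.68°.
θ = atan2( sin Δλ · cos φ₂ , cos φ₁ · sin φ₂ − sin φ₁ · cos φ₂ · cos Δλ )
  = atan2(-0.49839, -0.80876) = -148.357° → normalised to [0°, 360°): 211.643°.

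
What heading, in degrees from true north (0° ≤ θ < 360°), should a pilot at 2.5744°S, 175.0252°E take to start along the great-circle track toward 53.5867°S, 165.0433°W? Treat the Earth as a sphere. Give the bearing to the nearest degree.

Δλ = -165.0433 − 175.0252 = -340.0685°; wrapped into (−180°, 180°]: 19.9315°.
θ = atan2( sin Δλ · cos φ₂ , cos φ₁ · sin φ₂ − sin φ₁ · cos φ₂ · cos Δλ )
  = atan2(0.20236, -0.77888) = 165.436° → normalised to [0°, 360°): 165.436°.

165°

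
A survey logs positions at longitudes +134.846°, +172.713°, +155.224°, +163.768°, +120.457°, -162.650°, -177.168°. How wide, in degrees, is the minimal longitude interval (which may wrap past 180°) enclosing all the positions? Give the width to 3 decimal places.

76.893°

Sort the longitudes: -177.168°, -162.650°, +120.457°, +134.846°, +155.224°, +163.768°, +172.713°.
Eastward gaps between consecutive values (wrapping around): 14.518°, 283.107°, 14.389°, 20.378°, 8.544°, 8.945°, 10.119°.
Largest gap = 283.107° ⇒ minimal covering band is its complement: 360° − 283.107° = 76.893°.
Band runs from +120.457° eastward to -162.650°, crossing the antimeridian.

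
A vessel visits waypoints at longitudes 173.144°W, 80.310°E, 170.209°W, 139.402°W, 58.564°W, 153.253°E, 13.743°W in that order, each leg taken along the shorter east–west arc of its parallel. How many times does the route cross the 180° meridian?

3

Leg 1: -173.144° → +80.310°, shortest Δλ = -106.546° (west) — crosses 180°.
Leg 2: +80.310° → -170.209°, shortest Δλ = 109.481° (east) — crosses 180°.
Leg 3: -170.209° → -139.402°, shortest Δλ = 30.807° (east) — does not cross 180°.
Leg 4: -139.402° → -58.564°, shortest Δλ = 80.838° (east) — does not cross 180°.
Leg 5: -58.564° → +153.253°, shortest Δλ = -148.183° (west) — crosses 180°.
Leg 6: +153.253° → -13.743°, shortest Δλ = -166.996° (west) — does not cross 180°.
Total crossings: 3.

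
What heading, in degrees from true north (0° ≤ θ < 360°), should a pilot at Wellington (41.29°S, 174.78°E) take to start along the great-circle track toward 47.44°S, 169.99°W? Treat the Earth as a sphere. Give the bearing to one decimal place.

124.7°

Δλ = -169.99 − 174.78 = -344.77°; wrapped into (−180°, 180°]: 15.23°.
θ = atan2( sin Δλ · cos φ₂ , cos φ₁ · sin φ₂ − sin φ₁ · cos φ₂ · cos Δλ )
  = atan2(0.17768, -0.12281) = 124.651° → normalised to [0°, 360°): 124.651°.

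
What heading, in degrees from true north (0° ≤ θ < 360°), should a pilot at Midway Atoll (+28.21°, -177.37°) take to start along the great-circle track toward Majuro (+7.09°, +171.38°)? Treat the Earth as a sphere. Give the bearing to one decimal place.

Δλ = 171.38 − -177.37 = 348.75°; wrapped into (−180°, 180°]: -11.25°.
θ = atan2( sin Δλ · cos φ₂ , cos φ₁ · sin φ₂ − sin φ₁ · cos φ₂ · cos Δλ )
  = atan2(-0.19360, -0.35131) = -151.142° → normalised to [0°, 360°): 208.858°.

208.9°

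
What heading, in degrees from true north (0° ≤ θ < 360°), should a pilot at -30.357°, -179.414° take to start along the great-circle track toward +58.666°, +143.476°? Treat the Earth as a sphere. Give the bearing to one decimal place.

Δλ = 143.476 − -179.414 = 322.890°; wrapped into (−180°, 180°]: -37.110°.
θ = atan2( sin Δλ · cos φ₂ , cos φ₁ · sin φ₂ − sin φ₁ · cos φ₂ · cos Δλ )
  = atan2(-0.31376, 0.94663) = -18.338° → normalised to [0°, 360°): 341.662°.

341.7°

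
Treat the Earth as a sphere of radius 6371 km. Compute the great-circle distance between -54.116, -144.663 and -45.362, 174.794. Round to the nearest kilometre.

3024 km

Δλ = 174.794 − -144.663 = 319.457°; wrapped into (−180°, 180°]: -40.543°.
Δφ = -45.362 − -54.116 = 8.754°.
a = sin²(Δφ/2) + cos φ₁ · cos φ₂ · sin²(Δλ/2) = 0.055262.
c = 2·atan2(√a, √(1−a)) = 0.47460 rad → d = 6371·c ≈ 3023.68 km.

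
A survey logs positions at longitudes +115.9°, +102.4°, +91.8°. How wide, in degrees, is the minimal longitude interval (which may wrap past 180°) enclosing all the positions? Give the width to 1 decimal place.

24.1°

Sort the longitudes: +91.8°, +102.4°, +115.9°.
Eastward gaps between consecutive values (wrapping around): 10.6°, 13.5°, 335.9°.
Largest gap = 335.9° ⇒ minimal covering band is its complement: 360° − 335.9° = 24.1°.
Band runs from +91.8° eastward to +115.9°.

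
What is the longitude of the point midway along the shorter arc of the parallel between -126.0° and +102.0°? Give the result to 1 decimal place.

+168.0°

Signed shortest Δλ from -126.0° to +102.0° is -132.0°.
Midpoint longitude = -126.0° + (-132.0°)/2 = -126.0° − 66.0° = -192.0°.
Normalise into (−180°, 180°]: +168.0°.
(The naïve average (-126.0 + +102.0)/2 = -12.0° is on the wrong side of the globe.)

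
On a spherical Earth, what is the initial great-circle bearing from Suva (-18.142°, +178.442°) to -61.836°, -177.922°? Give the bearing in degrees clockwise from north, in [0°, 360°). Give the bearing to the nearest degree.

Δλ = -177.922 − 178.442 = -356.364°; wrapped into (−180°, 180°]: 3.636°.
θ = atan2( sin Δλ · cos φ₂ , cos φ₁ · sin φ₂ − sin φ₁ · cos φ₂ · cos Δλ )
  = atan2(0.02993, -0.69110) = 177.520° → normalised to [0°, 360°): 177.520°.

178°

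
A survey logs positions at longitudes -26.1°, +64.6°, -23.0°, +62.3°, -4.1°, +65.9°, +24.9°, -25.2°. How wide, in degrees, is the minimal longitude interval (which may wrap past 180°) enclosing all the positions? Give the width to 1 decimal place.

92.0°

Sort the longitudes: -26.1°, -25.2°, -23.0°, -4.1°, +24.9°, +62.3°, +64.6°, +65.9°.
Eastward gaps between consecutive values (wrapping around): 0.9°, 2.2°, 18.9°, 29.0°, 37.4°, 2.3°, 1.3°, 268.0°.
Largest gap = 268.0° ⇒ minimal covering band is its complement: 360° − 268.0° = 92.0°.
Band runs from -26.1° eastward to +65.9°.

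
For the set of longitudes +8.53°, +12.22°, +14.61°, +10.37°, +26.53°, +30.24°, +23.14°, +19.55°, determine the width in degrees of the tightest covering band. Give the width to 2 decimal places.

Sort the longitudes: +8.53°, +10.37°, +12.22°, +14.61°, +19.55°, +23.14°, +26.53°, +30.24°.
Eastward gaps between consecutive values (wrapping around): 1.84°, 1.85°, 2.39°, 4.94°, 3.59°, 3.39°, 3.71°, 338.29°.
Largest gap = 338.29° ⇒ minimal covering band is its complement: 360° − 338.29° = 21.71°.
Band runs from +8.53° eastward to +30.24°.

21.71°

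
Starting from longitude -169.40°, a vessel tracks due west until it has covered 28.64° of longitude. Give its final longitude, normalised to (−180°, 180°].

+161.96°

Start at -169.40°; shift −28.64° → -198.04°.
-198.04° lies outside (−180°, 180°]; add 360° → +161.96°.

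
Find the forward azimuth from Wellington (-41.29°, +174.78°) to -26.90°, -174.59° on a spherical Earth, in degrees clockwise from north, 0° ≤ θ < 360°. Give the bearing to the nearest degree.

35°

Δλ = -174.59 − 174.78 = -349.37°; wrapped into (−180°, 180°]: 10.63°.
θ = atan2( sin Δλ · cos φ₂ , cos φ₁ · sin φ₂ − sin φ₁ · cos φ₂ · cos Δλ )
  = atan2(0.16451, 0.23842) = 34.605° → normalised to [0°, 360°): 34.605°.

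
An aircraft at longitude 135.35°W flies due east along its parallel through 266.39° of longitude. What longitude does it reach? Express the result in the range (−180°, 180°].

Start at -135.35°; shift +266.39° → +131.04°.
+131.04° already lies in (−180°, 180°].

131.04°E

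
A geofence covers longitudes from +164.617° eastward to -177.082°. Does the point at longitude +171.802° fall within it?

Yes

Band width going east from +164.617° to -177.082°: ((-177.082 − 164.617) mod 360) = 18.301°.
Offset of +171.802° east of the west edge: ((171.802 − 164.617) mod 360) = 7.185°.
7.185° ≤ 18.301° ⇒ inside.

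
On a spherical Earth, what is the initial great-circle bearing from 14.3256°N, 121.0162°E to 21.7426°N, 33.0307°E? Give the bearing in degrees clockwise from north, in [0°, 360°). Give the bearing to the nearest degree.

291°

Δλ = 33.0307 − 121.0162 = -87.9855°.
θ = atan2( sin Δλ · cos φ₂ , cos φ₁ · sin φ₂ − sin φ₁ · cos φ₂ · cos Δλ )
  = atan2(-0.92828, 0.35084) = -69.296° → normalised to [0°, 360°): 290.704°.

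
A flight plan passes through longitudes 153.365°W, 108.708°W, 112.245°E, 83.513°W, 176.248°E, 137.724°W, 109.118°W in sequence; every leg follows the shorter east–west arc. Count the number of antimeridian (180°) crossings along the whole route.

Leg 1: -153.365° → -108.708°, shortest Δλ = 44.657° (east) — does not cross 180°.
Leg 2: -108.708° → +112.245°, shortest Δλ = -139.047° (west) — crosses 180°.
Leg 3: +112.245° → -83.513°, shortest Δλ = 164.242° (east) — crosses 180°.
Leg 4: -83.513° → +176.248°, shortest Δλ = -100.239° (west) — crosses 180°.
Leg 5: +176.248° → -137.724°, shortest Δλ = 46.028° (east) — crosses 180°.
Leg 6: -137.724° → -109.118°, shortest Δλ = 28.606° (east) — does not cross 180°.
Total crossings: 4.

4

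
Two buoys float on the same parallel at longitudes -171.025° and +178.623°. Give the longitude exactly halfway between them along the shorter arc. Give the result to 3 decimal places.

Signed shortest Δλ from -171.025° to +178.623° is -10.352°.
Midpoint longitude = -171.025° + (-10.352°)/2 = -171.025° − 5.176° = -176.201°.
(The naïve average (-171.025 + +178.623)/2 = 3.799° is on the wrong side of the globe.)

-176.201°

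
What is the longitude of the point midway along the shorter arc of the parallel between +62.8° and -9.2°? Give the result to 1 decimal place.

+26.8°

Signed shortest Δλ from +62.8° to -9.2° is -72.0°.
Midpoint longitude = +62.8° + (-72.0°)/2 = +62.8° − 36.0° = +26.8°.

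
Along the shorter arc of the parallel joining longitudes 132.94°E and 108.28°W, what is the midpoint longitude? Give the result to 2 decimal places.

Signed shortest Δλ from +132.94° to -108.28° is +118.78°.
Midpoint longitude = +132.94° + (+118.78°)/2 = +132.94° + 59.39° = +192.33°.
Normalise into (−180°, 180°]: -167.67°.
(The naïve average (+132.94 + -108.28)/2 = 12.33° is on the wrong side of the globe.)

167.67°W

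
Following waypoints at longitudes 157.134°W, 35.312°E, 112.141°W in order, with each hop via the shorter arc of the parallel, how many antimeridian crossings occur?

Leg 1: -157.134° → +35.312°, shortest Δλ = -167.554° (west) — crosses 180°.
Leg 2: +35.312° → -112.141°, shortest Δλ = -147.453° (west) — does not cross 180°.
Total crossings: 1.

1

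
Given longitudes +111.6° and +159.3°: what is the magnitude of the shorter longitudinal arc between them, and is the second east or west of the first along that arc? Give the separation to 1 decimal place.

Raw difference: 159.3 − 111.6 = 47.7°.
Normalise into (−180°, 180°]: 47.7° stays 47.7°.
Positive ⇒ the second point lies to the east; separation 47.7°.

47.7° east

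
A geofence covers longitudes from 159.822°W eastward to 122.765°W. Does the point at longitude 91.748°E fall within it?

Band width going east from -159.822° to -122.765°: ((-122.765 − -159.822) mod 360) = 37.057°.
Offset of +91.748° east of the west edge: ((91.748 − -159.822) mod 360) = 251.570°.
251.570° > 37.057° ⇒ outside.

No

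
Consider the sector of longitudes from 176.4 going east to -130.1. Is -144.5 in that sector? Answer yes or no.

Band width going east from +176.4° to -130.1°: ((-130.1 − 176.4) mod 360) = 53.5°.
Offset of -144.5° east of the west edge: ((-144.5 − 176.4) mod 360) = 39.1°.
39.1° ≤ 53.5° ⇒ inside.

Yes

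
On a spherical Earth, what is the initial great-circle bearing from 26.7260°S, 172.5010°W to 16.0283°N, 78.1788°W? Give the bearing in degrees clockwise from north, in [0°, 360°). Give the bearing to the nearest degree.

Δλ = -78.1788 − -172.5010 = 94.3222°.
θ = atan2( sin Δλ · cos φ₂ , cos φ₁ · sin φ₂ − sin φ₁ · cos φ₂ · cos Δλ )
  = atan2(0.95839, 0.21404) = 77.411° → normalised to [0°, 360°): 77.411°.

77°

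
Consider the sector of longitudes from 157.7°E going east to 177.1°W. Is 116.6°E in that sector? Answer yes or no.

No

Band width going east from +157.7° to -177.1°: ((-177.1 − 157.7) mod 360) = 25.2°.
Offset of +116.6° east of the west edge: ((116.6 − 157.7) mod 360) = 318.9°.
318.9° > 25.2° ⇒ outside.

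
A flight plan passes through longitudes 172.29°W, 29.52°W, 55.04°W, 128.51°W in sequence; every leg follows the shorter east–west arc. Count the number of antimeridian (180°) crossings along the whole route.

Leg 1: -172.29° → -29.52°, shortest Δλ = 142.77° (east) — does not cross 180°.
Leg 2: -29.52° → -55.04°, shortest Δλ = -25.52° (west) — does not cross 180°.
Leg 3: -55.04° → -128.51°, shortest Δλ = -73.47° (west) — does not cross 180°.
Total crossings: 0.

0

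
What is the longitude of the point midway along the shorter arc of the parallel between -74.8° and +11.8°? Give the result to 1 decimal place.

Signed shortest Δλ from -74.8° to +11.8° is +86.6°.
Midpoint longitude = -74.8° + (+86.6°)/2 = -74.8° + 43.3° = -31.5°.

-31.5°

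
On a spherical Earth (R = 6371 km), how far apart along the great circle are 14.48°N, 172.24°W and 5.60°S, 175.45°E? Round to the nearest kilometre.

Δλ = 175.45 − -172.24 = 347.69°; wrapped into (−180°, 180°]: -12.31°.
Δφ = -5.60 − 14.48 = -20.08°.
a = sin²(Δφ/2) + cos φ₁ · cos φ₂ · sin²(Δλ/2) = 0.041470.
c = 2·atan2(√a, √(1−a)) = 0.41015 rad → d = 6371·c ≈ 2613.10 km.

2613 km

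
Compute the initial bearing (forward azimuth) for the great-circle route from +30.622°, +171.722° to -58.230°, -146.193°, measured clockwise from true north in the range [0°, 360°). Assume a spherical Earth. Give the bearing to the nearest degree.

Δλ = -146.193 − 171.722 = -317.915°; wrapped into (−180°, 180°]: 42.085°.
θ = atan2( sin Δλ · cos φ₂ , cos φ₁ · sin φ₂ − sin φ₁ · cos φ₂ · cos Δλ )
  = atan2(0.35288, -0.93065) = 159.234° → normalised to [0°, 360°): 159.234°.

159°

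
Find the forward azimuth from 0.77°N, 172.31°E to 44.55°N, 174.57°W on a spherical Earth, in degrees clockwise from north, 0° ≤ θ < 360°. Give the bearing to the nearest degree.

Δλ = -174.57 − 172.31 = -346.88°; wrapped into (−180°, 180°]: 13.12°.
θ = atan2( sin Δλ · cos φ₂ , cos φ₁ · sin φ₂ − sin φ₁ · cos φ₂ · cos Δλ )
  = atan2(0.16176, 0.69214) = 13.155° → normalised to [0°, 360°): 13.155°.

13°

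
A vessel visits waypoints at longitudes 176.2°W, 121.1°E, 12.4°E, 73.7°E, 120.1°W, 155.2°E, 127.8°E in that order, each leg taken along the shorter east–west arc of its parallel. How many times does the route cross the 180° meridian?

Leg 1: -176.2° → +121.1°, shortest Δλ = -62.7° (west) — crosses 180°.
Leg 2: +121.1° → +12.4°, shortest Δλ = -108.7° (west) — does not cross 180°.
Leg 3: +12.4° → +73.7°, shortest Δλ = 61.3° (east) — does not cross 180°.
Leg 4: +73.7° → -120.1°, shortest Δλ = 166.2° (east) — crosses 180°.
Leg 5: -120.1° → +155.2°, shortest Δλ = -84.7° (west) — crosses 180°.
Leg 6: +155.2° → +127.8°, shortest Δλ = -27.4° (west) — does not cross 180°.
Total crossings: 3.

3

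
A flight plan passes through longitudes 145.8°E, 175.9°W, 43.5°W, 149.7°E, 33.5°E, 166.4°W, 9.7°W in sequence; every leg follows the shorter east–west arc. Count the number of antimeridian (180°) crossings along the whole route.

3

Leg 1: +145.8° → -175.9°, shortest Δλ = 38.3° (east) — crosses 180°.
Leg 2: -175.9° → -43.5°, shortest Δλ = 132.4° (east) — does not cross 180°.
Leg 3: -43.5° → +149.7°, shortest Δλ = -166.8° (west) — crosses 180°.
Leg 4: +149.7° → +33.5°, shortest Δλ = -116.2° (west) — does not cross 180°.
Leg 5: +33.5° → -166.4°, shortest Δλ = 160.1° (east) — crosses 180°.
Leg 6: -166.4° → -9.7°, shortest Δλ = 156.7° (east) — does not cross 180°.
Total crossings: 3.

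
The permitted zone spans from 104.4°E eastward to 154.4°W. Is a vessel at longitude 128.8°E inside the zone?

Yes

Band width going east from +104.4° to -154.4°: ((-154.4 − 104.4) mod 360) = 101.2°.
Offset of +128.8° east of the west edge: ((128.8 − 104.4) mod 360) = 24.4°.
24.4° ≤ 101.2° ⇒ inside.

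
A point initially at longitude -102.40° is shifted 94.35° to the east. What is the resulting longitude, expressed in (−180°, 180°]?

-8.05°

Start at -102.40°; shift +94.35° → -8.05°.
-8.05° already lies in (−180°, 180°].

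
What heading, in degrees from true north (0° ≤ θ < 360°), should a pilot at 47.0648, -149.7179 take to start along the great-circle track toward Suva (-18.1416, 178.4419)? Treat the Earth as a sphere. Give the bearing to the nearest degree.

Δλ = 178.4419 − -149.7179 = 328.1598°; wrapped into (−180°, 180°]: -31.8402°.
θ = atan2( sin Δλ · cos φ₂ , cos φ₁ · sin φ₂ − sin φ₁ · cos φ₂ · cos Δλ )
  = atan2(-0.50133, -0.80313) = -148.027° → normalised to [0°, 360°): 211.973°.

212°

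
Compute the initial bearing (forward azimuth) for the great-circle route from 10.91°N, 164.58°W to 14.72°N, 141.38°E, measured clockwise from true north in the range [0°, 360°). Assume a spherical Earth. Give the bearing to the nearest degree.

Δλ = 141.38 − -164.58 = 305.96°; wrapped into (−180°, 180°]: -54.04°.
θ = atan2( sin Δλ · cos φ₂ , cos φ₁ · sin φ₂ − sin φ₁ · cos φ₂ · cos Δλ )
  = atan2(-0.78286, 0.14201) = -79.718° → normalised to [0°, 360°): 280.282°.

280°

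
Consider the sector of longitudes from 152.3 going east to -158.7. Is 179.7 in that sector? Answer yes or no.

Band width going east from +152.3° to -158.7°: ((-158.7 − 152.3) mod 360) = 49.0°.
Offset of +179.7° east of the west edge: ((179.7 − 152.3) mod 360) = 27.4°.
27.4° ≤ 49.0° ⇒ inside.

Yes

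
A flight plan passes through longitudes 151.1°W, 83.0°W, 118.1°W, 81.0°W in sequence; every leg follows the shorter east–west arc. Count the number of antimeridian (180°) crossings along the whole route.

0

Leg 1: -151.1° → -83.0°, shortest Δλ = 68.1° (east) — does not cross 180°.
Leg 2: -83.0° → -118.1°, shortest Δλ = -35.1° (west) — does not cross 180°.
Leg 3: -118.1° → -81.0°, shortest Δλ = 37.1° (east) — does not cross 180°.
Total crossings: 0.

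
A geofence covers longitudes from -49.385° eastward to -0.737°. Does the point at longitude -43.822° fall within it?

Yes

Band width going east from -49.385° to -0.737°: ((-0.737 − -49.385) mod 360) = 48.648°.
Offset of -43.822° east of the west edge: ((-43.822 − -49.385) mod 360) = 5.563°.
5.563° ≤ 48.648° ⇒ inside.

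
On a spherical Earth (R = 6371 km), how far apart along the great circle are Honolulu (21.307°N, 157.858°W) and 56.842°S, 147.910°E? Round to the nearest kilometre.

Δλ = 147.910 − -157.858 = 305.768°; wrapped into (−180°, 180°]: -54.232°.
Δφ = -56.842 − 21.307 = -78.149°.
a = sin²(Δφ/2) + cos φ₁ · cos φ₂ · sin²(Δλ/2) = 0.503177.
c = 2·atan2(√a, √(1−a)) = 1.57715 rad → d = 6371·c ≈ 10048.03 km.

10048 km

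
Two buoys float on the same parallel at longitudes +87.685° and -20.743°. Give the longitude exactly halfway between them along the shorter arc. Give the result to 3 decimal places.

+33.471°

Signed shortest Δλ from +87.685° to -20.743° is -108.428°.
Midpoint longitude = +87.685° + (-108.428°)/2 = +87.685° − 54.214° = +33.471°.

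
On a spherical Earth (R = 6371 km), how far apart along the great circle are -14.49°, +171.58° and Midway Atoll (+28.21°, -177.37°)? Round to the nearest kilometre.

Δλ = -177.37 − 171.58 = -348.95°; wrapped into (−180°, 180°]: 11.05°.
Δφ = 28.21 − -14.49 = 42.70°.
a = sin²(Δφ/2) + cos φ₁ · cos φ₂ · sin²(Δλ/2) = 0.140452.
c = 2·atan2(√a, √(1−a)) = 0.76829 rad → d = 6371·c ≈ 4894.81 km.

4895 km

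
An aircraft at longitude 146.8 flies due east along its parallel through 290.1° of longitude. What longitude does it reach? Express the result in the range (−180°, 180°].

+76.9°

Start at +146.8°; shift +290.1° → +436.9°.
+436.9° lies outside (−180°, 180°]; subtract 360° → +76.9°.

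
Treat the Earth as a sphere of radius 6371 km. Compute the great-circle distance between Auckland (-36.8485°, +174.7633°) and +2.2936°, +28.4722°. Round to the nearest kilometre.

14851 km

Δλ = 28.4722 − 174.7633 = -146.2911°.
Δφ = 2.2936 − -36.8485 = 39.1421°.
a = sin²(Δφ/2) + cos φ₁ · cos φ₂ · sin²(Δλ/2) = 0.844574.
c = 2·atan2(√a, √(1−a)) = 2.33111 rad → d = 6371·c ≈ 14851.49 km.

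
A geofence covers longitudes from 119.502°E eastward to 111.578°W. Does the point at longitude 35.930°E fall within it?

No

Band width going east from +119.502° to -111.578°: ((-111.578 − 119.502) mod 360) = 128.920°.
Offset of +35.930° east of the west edge: ((35.930 − 119.502) mod 360) = 276.428°.
276.428° > 128.920° ⇒ outside.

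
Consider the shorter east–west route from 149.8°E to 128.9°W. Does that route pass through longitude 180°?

Naïve |-128.9 − 149.8| = 278.7° > 180°, so the shorter arc goes the other way round — across 180°.
Signed shortest Δλ = ((-128.9 − 149.8 + 180) mod 360) − 180 = 81.3°.
Going east by 81.3° from +149.8° passes through 180° before reaching -128.9°.

Yes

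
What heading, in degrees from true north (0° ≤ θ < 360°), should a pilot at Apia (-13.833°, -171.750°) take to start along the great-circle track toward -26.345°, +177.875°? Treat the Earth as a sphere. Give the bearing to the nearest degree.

Δλ = 177.875 − -171.750 = 349.625°; wrapped into (−180°, 180°]: -10.375°.
θ = atan2( sin Δλ · cos φ₂ , cos φ₁ · sin φ₂ − sin φ₁ · cos φ₂ · cos Δλ )
  = atan2(-0.16139, -0.22015) = -143.756° → normalised to [0°, 360°): 216.244°.

216°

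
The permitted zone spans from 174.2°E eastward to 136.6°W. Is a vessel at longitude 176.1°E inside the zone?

Band width going east from +174.2° to -136.6°: ((-136.6 − 174.2) mod 360) = 49.2°.
Offset of +176.1° east of the west edge: ((176.1 − 174.2) mod 360) = 1.9°.
1.9° ≤ 49.2° ⇒ inside.

Yes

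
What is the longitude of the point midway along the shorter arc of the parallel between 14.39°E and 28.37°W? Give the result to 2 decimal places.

6.99°W

Signed shortest Δλ from +14.39° to -28.37° is -42.76°.
Midpoint longitude = +14.39° + (-42.76°)/2 = +14.39° − 21.38° = -6.99°.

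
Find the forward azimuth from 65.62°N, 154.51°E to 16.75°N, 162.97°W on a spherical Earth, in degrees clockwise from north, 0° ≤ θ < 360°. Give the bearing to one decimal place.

Δλ = -162.97 − 154.51 = -317.48°; wrapped into (−180°, 180°]: 42.52°.
θ = atan2( sin Δλ · cos φ₂ , cos φ₁ · sin φ₂ − sin φ₁ · cos φ₂ · cos Δλ )
  = atan2(0.64717, -0.52387) = 128.989° → normalised to [0°, 360°): 128.989°.

129.0°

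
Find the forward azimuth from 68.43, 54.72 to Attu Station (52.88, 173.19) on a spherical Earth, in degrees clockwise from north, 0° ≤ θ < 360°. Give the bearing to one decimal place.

43.4°

Δλ = 173.19 − 54.72 = 118.47°.
θ = atan2( sin Δλ · cos φ₂ , cos φ₁ · sin φ₂ − sin φ₁ · cos φ₂ · cos Δλ )
  = atan2(0.53050, 0.56068) = 43.416° → normalised to [0°, 360°): 43.416°.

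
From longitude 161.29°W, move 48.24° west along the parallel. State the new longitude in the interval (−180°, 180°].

Start at -161.29°; shift −48.24° → -209.53°.
-209.53° lies outside (−180°, 180°]; add 360° → +150.47°.

150.47°E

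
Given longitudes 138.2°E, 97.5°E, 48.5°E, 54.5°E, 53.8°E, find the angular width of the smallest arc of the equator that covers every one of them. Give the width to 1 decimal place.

89.7°

Sort the longitudes: +48.5°, +53.8°, +54.5°, +97.5°, +138.2°.
Eastward gaps between consecutive values (wrapping around): 5.3°, 0.7°, 43.0°, 40.7°, 270.3°.
Largest gap = 270.3° ⇒ minimal covering band is its complement: 360° − 270.3° = 89.7°.
Band runs from +48.5° eastward to +138.2°.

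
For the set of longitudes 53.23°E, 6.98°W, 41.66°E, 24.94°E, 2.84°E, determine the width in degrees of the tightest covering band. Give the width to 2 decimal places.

Sort the longitudes: -6.98°, +2.84°, +24.94°, +41.66°, +53.23°.
Eastward gaps between consecutive values (wrapping around): 9.82°, 22.10°, 16.72°, 11.57°, 299.79°.
Largest gap = 299.79° ⇒ minimal covering band is its complement: 360° − 299.79° = 60.21°.
Band runs from -6.98° eastward to +53.23°.

60.21°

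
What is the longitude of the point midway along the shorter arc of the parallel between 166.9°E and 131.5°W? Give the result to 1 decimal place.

162.3°W

Signed shortest Δλ from +166.9° to -131.5° is +61.6°.
Midpoint longitude = +166.9° + (+61.6°)/2 = +166.9° + 30.8° = +197.7°.
Normalise into (−180°, 180°]: -162.3°.
(The naïve average (+166.9 + -131.5)/2 = 17.7° is on the wrong side of the globe.)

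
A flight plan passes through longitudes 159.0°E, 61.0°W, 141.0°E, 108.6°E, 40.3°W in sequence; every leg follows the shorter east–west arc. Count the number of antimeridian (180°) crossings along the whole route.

2

Leg 1: +159.0° → -61.0°, shortest Δλ = 140.0° (east) — crosses 180°.
Leg 2: -61.0° → +141.0°, shortest Δλ = -158.0° (west) — crosses 180°.
Leg 3: +141.0° → +108.6°, shortest Δλ = -32.4° (west) — does not cross 180°.
Leg 4: +108.6° → -40.3°, shortest Δλ = -148.9° (west) — does not cross 180°.
Total crossings: 2.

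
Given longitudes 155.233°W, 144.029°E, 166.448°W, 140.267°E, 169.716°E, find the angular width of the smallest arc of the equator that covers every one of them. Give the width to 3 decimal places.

Sort the longitudes: -166.448°, -155.233°, +140.267°, +144.029°, +169.716°.
Eastward gaps between consecutive values (wrapping around): 11.215°, 295.500°, 3.762°, 25.687°, 23.836°.
Largest gap = 295.500° ⇒ minimal covering band is its complement: 360° − 295.500° = 64.500°.
Band runs from +140.267° eastward to -155.233°, crossing the antimeridian.

64.500°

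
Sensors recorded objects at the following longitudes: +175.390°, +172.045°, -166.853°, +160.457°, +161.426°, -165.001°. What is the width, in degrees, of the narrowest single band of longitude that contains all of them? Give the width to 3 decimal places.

34.542°

Sort the longitudes: -166.853°, -165.001°, +160.457°, +161.426°, +172.045°, +175.390°.
Eastward gaps between consecutive values (wrapping around): 1.852°, 325.458°, 0.969°, 10.619°, 3.345°, 17.757°.
Largest gap = 325.458° ⇒ minimal covering band is its complement: 360° − 325.458° = 34.542°.
Band runs from +160.457° eastward to -165.001°, crossing the antimeridian.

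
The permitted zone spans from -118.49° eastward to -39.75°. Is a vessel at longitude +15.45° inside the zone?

No

Band width going east from -118.49° to -39.75°: ((-39.75 − -118.49) mod 360) = 78.74°.
Offset of +15.45° east of the west edge: ((15.45 − -118.49) mod 360) = 133.94°.
133.94° > 78.74° ⇒ outside.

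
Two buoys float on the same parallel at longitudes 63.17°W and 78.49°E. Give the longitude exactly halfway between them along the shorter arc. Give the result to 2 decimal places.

Signed shortest Δλ from -63.17° to +78.49° is +141.66°.
Midpoint longitude = -63.17° + (+141.66°)/2 = -63.17° + 70.83° = +7.66°.

7.66°E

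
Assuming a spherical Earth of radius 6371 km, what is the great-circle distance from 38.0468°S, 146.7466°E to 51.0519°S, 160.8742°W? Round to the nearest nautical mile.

Δλ = -160.8742 − 146.7466 = -307.6208°; wrapped into (−180°, 180°]: 52.3792°.
Δφ = -51.0519 − -38.0468 = -13.0051°.
a = sin²(Δφ/2) + cos φ₁ · cos φ₂ · sin²(Δλ/2) = 0.109251.
c = 2·atan2(√a, √(1−a)) = 0.67373 rad → d = 6371·c ≈ 4292.35 km ≈ 2317.68 nmi.

2318 nmi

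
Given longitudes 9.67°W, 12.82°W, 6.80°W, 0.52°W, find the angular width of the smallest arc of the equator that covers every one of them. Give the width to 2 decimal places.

12.30°

Sort the longitudes: -12.82°, -9.67°, -6.80°, -0.52°.
Eastward gaps between consecutive values (wrapping around): 3.15°, 2.87°, 6.28°, 347.70°.
Largest gap = 347.70° ⇒ minimal covering band is its complement: 360° − 347.70° = 12.30°.
Band runs from -12.82° eastward to -0.52°.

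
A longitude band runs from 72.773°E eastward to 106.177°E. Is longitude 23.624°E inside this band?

No

Band width going east from +72.773° to +106.177°: ((106.177 − 72.773) mod 360) = 33.404°.
Offset of +23.624° east of the west edge: ((23.624 − 72.773) mod 360) = 310.851°.
310.851° > 33.404° ⇒ outside.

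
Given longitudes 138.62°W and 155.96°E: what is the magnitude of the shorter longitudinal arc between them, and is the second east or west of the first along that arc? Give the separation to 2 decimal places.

65.42° west

Raw difference: 155.96 − -138.62 = 294.58°.
Normalise into (−180°, 180°]: 294.58° − 360° = -65.42°.
Negative ⇒ the second point lies to the west; separation 65.42°.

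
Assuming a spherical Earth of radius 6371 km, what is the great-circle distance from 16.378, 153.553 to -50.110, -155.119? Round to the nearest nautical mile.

4823 nmi

Δλ = -155.119 − 153.553 = -308.672°; wrapped into (−180°, 180°]: 51.328°.
Δφ = -50.110 − 16.378 = -66.488°.
a = sin²(Δφ/2) + cos φ₁ · cos φ₂ · sin²(Δλ/2) = 0.415940.
c = 2·atan2(√a, √(1−a)) = 1.40187 rad → d = 6371·c ≈ 8931.33 km ≈ 4822.53 nmi.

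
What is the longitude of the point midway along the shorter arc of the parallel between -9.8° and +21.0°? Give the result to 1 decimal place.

+5.6°

Signed shortest Δλ from -9.8° to +21.0° is +30.8°.
Midpoint longitude = -9.8° + (+30.8°)/2 = -9.8° + 15.4° = +5.6°.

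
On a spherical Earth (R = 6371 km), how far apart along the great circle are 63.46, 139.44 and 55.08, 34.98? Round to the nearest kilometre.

5333 km

Δλ = 34.98 − 139.44 = -104.46°.
Δφ = 55.08 − 63.46 = -8.38°.
a = sin²(Δφ/2) + cos φ₁ · cos φ₂ · sin²(Δλ/2) = 0.165160.
c = 2·atan2(√a, √(1−a)) = 0.83702 rad → d = 6371·c ≈ 5332.65 km.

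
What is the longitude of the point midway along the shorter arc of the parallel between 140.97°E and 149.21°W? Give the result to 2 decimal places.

Signed shortest Δλ from +140.97° to -149.21° is +69.82°.
Midpoint longitude = +140.97° + (+69.82°)/2 = +140.97° + 34.91° = +175.88°.
(The naïve average (+140.97 + -149.21)/2 = -4.12° is on the wrong side of the globe.)

175.88°E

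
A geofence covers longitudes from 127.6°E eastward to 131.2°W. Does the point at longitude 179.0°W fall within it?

Band width going east from +127.6° to -131.2°: ((-131.2 − 127.6) mod 360) = 101.2°.
Offset of -179.0° east of the west edge: ((-179.0 − 127.6) mod 360) = 53.4°.
53.4° ≤ 101.2° ⇒ inside.

Yes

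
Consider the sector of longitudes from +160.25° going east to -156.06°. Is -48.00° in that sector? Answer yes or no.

Band width going east from +160.25° to -156.06°: ((-156.06 − 160.25) mod 360) = 43.69°.
Offset of -48.00° east of the west edge: ((-48.00 − 160.25) mod 360) = 151.75°.
151.75° > 43.69° ⇒ outside.

No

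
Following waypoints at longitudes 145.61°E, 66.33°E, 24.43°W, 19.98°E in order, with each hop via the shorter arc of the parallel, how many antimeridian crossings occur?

Leg 1: +145.61° → +66.33°, shortest Δλ = -79.28° (west) — does not cross 180°.
Leg 2: +66.33° → -24.43°, shortest Δλ = -90.76° (west) — does not cross 180°.
Leg 3: -24.43° → +19.98°, shortest Δλ = 44.41° (east) — does not cross 180°.
Total crossings: 0.

0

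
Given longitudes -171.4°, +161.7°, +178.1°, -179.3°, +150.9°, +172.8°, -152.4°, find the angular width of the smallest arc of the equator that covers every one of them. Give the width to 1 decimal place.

56.7°

Sort the longitudes: -179.3°, -171.4°, -152.4°, +150.9°, +161.7°, +172.8°, +178.1°.
Eastward gaps between consecutive values (wrapping around): 7.9°, 19.0°, 303.3°, 10.8°, 11.1°, 5.3°, 2.6°.
Largest gap = 303.3° ⇒ minimal covering band is its complement: 360° − 303.3° = 56.7°.
Band runs from +150.9° eastward to -152.4°, crossing the antimeridian.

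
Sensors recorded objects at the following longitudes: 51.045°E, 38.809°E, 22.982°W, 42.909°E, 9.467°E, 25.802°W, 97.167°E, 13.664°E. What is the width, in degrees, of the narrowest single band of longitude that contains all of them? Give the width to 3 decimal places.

Sort the longitudes: -25.802°, -22.982°, +9.467°, +13.664°, +38.809°, +42.909°, +51.045°, +97.167°.
Eastward gaps between consecutive values (wrapping around): 2.820°, 32.449°, 4.197°, 25.145°, 4.100°, 8.136°, 46.122°, 237.031°.
Largest gap = 237.031° ⇒ minimal covering band is its complement: 360° − 237.031° = 122.969°.
Band runs from -25.802° eastward to +97.167°.

122.969°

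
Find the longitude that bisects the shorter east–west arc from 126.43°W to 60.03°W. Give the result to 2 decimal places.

Signed shortest Δλ from -126.43° to -60.03° is +66.40°.
Midpoint longitude = -126.43° + (+66.40°)/2 = -126.43° + 33.20° = -93.23°.

93.23°W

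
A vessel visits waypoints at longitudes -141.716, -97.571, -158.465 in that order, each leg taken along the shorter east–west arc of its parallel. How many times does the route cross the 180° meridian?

Leg 1: -141.716° → -97.571°, shortest Δλ = 44.145° (east) — does not cross 180°.
Leg 2: -97.571° → -158.465°, shortest Δλ = -60.894° (west) — does not cross 180°.
Total crossings: 0.

0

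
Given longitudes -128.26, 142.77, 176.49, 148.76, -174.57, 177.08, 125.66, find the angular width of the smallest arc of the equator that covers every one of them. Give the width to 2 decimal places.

106.08°

Sort the longitudes: -174.57°, -128.26°, +125.66°, +142.77°, +148.76°, +176.49°, +177.08°.
Eastward gaps between consecutive values (wrapping around): 46.31°, 253.92°, 17.11°, 5.99°, 27.73°, 0.59°, 8.35°.
Largest gap = 253.92° ⇒ minimal covering band is its complement: 360° − 253.92° = 106.08°.
Band runs from +125.66° eastward to -128.26°, crossing the antimeridian.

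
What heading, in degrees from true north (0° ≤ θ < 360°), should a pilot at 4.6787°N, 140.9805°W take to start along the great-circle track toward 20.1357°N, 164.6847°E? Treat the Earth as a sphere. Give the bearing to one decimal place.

Δλ = 164.6847 − -140.9805 = 305.6652°; wrapped into (−180°, 180°]: -54.3348°.
θ = atan2( sin Δλ · cos φ₂ , cos φ₁ · sin φ₂ − sin φ₁ · cos φ₂ · cos Δλ )
  = atan2(-0.76278, 0.29845) = -68.632° → normalised to [0°, 360°): 291.368°.

291.4°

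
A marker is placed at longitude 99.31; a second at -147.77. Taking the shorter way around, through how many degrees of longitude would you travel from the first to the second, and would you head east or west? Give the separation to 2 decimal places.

112.92° east

Raw difference: -147.77 − 99.31 = -247.08°.
Normalise into (−180°, 180°]: -247.08° + 360° = 112.92°.
Positive ⇒ the second point lies to the east; separation 112.92°.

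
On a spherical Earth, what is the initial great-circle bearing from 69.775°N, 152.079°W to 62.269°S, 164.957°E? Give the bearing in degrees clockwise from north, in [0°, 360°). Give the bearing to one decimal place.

Δλ = 164.957 − -152.079 = 317.036°; wrapped into (−180°, 180°]: -42.964°.
θ = atan2( sin Δλ · cos φ₂ , cos φ₁ · sin φ₂ − sin φ₁ · cos φ₂ · cos Δλ )
  = atan2(-0.31713, -0.62552) = -153.115° → normalised to [0°, 360°): 206.885°.

206.9°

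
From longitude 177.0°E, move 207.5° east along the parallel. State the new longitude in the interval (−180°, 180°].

Start at +177.0°; shift +207.5° → +384.5°.
+384.5° lies outside (−180°, 180°]; subtract 360° → +24.5°.

24.5°E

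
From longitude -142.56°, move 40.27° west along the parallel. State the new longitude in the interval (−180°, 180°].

+177.17°

Start at -142.56°; shift −40.27° → -182.83°.
-182.83° lies outside (−180°, 180°]; add 360° → +177.17°.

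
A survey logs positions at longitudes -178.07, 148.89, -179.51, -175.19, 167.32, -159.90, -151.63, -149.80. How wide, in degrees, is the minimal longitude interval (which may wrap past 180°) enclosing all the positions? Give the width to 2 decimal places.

61.31°

Sort the longitudes: -179.51°, -178.07°, -175.19°, -159.90°, -151.63°, -149.80°, +148.89°, +167.32°.
Eastward gaps between consecutive values (wrapping around): 1.44°, 2.88°, 15.29°, 8.27°, 1.83°, 298.69°, 18.43°, 13.17°.
Largest gap = 298.69° ⇒ minimal covering band is its complement: 360° − 298.69° = 61.31°.
Band runs from +148.89° eastward to -149.80°, crossing the antimeridian.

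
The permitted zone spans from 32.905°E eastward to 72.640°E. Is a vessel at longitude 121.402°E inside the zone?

No

Band width going east from +32.905° to +72.640°: ((72.640 − 32.905) mod 360) = 39.735°.
Offset of +121.402° east of the west edge: ((121.402 − 32.905) mod 360) = 88.497°.
88.497° > 39.735° ⇒ outside.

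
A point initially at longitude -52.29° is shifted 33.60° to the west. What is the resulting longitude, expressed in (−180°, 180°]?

Start at -52.29°; shift −33.60° → -85.89°.
-85.89° already lies in (−180°, 180°].

-85.89°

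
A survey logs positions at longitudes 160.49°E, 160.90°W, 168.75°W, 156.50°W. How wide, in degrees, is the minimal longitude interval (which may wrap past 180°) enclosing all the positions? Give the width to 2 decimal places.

Sort the longitudes: -168.75°, -160.90°, -156.50°, +160.49°.
Eastward gaps between consecutive values (wrapping around): 7.85°, 4.40°, 316.99°, 30.76°.
Largest gap = 316.99° ⇒ minimal covering band is its complement: 360° − 316.99° = 43.01°.
Band runs from +160.49° eastward to -156.50°, crossing the antimeridian.

43.01°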